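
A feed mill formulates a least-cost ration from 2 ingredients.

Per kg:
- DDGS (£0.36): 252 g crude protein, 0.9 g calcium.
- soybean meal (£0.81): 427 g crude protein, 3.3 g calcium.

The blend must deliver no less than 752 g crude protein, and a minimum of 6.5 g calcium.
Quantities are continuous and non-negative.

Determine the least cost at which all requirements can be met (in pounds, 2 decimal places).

£1.60

Let x1 = kg of DDGS, x2 = kg of soybean meal.
Minimise 0.36x1 + 0.81x2 subject to:
  252x1 + 427x2 ≥ 752   (crude protein)
  0.9x1 + 3.3x2 ≥ 6.5   (calcium)
  x1, x2 ≥ 0.
The optimal basis is {soybean meal}; DDGS drops out. There the calcium constraint is tight.
So soybean meal = 1.97 kg.
Total cost: 0.81·1.97 = 1.5957.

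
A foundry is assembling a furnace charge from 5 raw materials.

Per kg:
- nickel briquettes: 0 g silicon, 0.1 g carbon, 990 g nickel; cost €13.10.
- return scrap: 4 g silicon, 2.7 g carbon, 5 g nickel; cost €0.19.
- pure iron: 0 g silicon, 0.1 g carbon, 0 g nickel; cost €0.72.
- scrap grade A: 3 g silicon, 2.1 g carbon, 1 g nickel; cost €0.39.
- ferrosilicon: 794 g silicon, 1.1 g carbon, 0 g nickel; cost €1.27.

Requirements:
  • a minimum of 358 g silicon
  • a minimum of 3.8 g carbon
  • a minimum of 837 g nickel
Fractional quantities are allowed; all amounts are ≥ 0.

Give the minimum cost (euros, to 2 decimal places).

This is a linear program. Let x1 = kg of nickel briquettes, x2 = kg of return scrap, x3 = kg of pure iron, x4 = kg of scrap grade A, x5 = kg of ferrosilicon.
min 13.1x1 + 0.19x2 + 0.72x3 + 0.39x4 + 1.27x5 with:
  4x2 + 3x4 + 794x5 ≥ 358   (silicon)
  0.1x1 + 2.7x2 + 0.1x3 + 2.1x4 + 1.1x5 ≥ 3.8   (carbon)
  990x1 + 5x2 + 1x4 ≥ 837   (nickel)
  x1, x2, x3, x4, x5 ≥ 0.
The minimum-cost mix takes nothing from pure iron, scrap grade A — only nickel briquettes, return scrap, ferrosilicon. There the silicon, carbon, nickel constraints are tight.
So nickel briquettes = 0.8394 kg, return scrap = 1.195 kg, ferrosilicon = 0.4449 kg.
Objective = 13.1·0.8394 + 0.19·1.195 + 1.27·0.4449 = 11.7882.

€11.79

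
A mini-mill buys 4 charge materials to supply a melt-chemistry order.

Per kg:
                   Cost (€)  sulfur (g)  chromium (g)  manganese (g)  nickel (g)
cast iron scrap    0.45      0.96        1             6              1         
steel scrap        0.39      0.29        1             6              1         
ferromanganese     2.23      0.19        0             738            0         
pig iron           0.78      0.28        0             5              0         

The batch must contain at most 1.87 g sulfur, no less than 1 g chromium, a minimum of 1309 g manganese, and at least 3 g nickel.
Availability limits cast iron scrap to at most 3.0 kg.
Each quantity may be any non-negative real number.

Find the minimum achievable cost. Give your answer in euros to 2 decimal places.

Let x1 = kg of cast iron scrap, x2 = kg of steel scrap, x3 = kg of ferromanganese, x4 = kg of pig iron.
Minimize 0.45x1 + 0.39x2 + 2.23x3 + 0.78x4 with:
  0.96x1 + 0.29x2 + 0.19x3 + 0.28x4 ≤ 1.87   (sulfur)
  1x1 + 1x2 ≥ 1   (chromium)
  6x1 + 6x2 + 738x3 + 5x4 ≥ 1309   (manganese)
  1x1 + 1x2 ≥ 3   (nickel)
  x1 ≤ 3
  x1, x2, x3, x4 ≥ 0.
The cheapest feasible vertex uses only steel scrap, ferromanganese; cast iron scrap, pig iron are not used. The manganese and nickel requirements are met with equality.
So steel scrap = 3 kg, ferromanganese = 1.749 kg.
Objective = 0.39·3 + 2.23·1.749 = 5.0703.

€5.07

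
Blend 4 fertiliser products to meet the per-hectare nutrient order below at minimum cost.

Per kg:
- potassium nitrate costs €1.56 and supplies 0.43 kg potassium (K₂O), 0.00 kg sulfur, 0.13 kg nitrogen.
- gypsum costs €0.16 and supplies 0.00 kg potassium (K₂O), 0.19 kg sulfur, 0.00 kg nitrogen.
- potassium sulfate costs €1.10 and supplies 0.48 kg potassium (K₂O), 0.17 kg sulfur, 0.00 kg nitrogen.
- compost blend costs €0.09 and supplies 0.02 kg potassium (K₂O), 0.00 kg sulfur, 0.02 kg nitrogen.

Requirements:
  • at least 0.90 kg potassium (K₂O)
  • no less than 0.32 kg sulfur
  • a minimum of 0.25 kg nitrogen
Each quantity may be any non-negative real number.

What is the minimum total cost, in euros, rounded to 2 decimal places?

€2.69

Set it up as a linear program. Let x1 = kg of potassium nitrate, x2 = kg of gypsum, x3 = kg of potassium sulfate, x4 = kg of compost blend.
min 1.56x1 + 0.16x2 + 1.1x3 + 0.09x4 s.t.:
  0.43x1 + 0.48x3 + 0.02x4 ≥ 0.9   (potassium (K₂O))
  0.19x2 + 0.17x3 ≥ 0.32   (sulfur)
  0.13x1 + 0.02x4 ≥ 0.25   (nitrogen)
  x1, x2, x3, x4 ≥ 0.
The cheapest feasible vertex uses only gypsum, potassium sulfate, compost blend; potassium nitrate is not used. There the potassium (K₂O), sulfur, nitrogen constraints are tight.
Optimal quantities: gypsum = 0.4726 kg, potassium sulfate = 1.354 kg, compost blend = 12.5 kg.
Total cost: 0.16·0.4726 + 1.1·1.354 + 0.09·12.5 = 2.6900.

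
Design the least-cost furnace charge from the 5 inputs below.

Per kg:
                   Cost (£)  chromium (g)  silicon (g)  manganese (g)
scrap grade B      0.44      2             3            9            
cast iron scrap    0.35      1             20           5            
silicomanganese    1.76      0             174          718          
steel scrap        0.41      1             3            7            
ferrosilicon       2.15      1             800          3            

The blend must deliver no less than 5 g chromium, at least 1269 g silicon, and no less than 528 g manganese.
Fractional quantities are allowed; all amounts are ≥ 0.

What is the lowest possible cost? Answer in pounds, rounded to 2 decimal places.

£5.10

Set it up as a linear program. Let x1 = kg of scrap grade B, x2 = kg of cast iron scrap, x3 = kg of silicomanganese, x4 = kg of steel scrap, x5 = kg of ferrosilicon.
Minimize 0.44x1 + 0.35x2 + 1.76x3 + 0.41x4 + 2.15x5 with:
  2x1 + 1x2 + 1x4 + 1x5 ≥ 5   (chromium)
  3x1 + 20x2 + 174x3 + 3x4 + 800x5 ≥ 1269   (silicon)
  9x1 + 5x2 + 718x3 + 7x4 + 3x5 ≥ 528   (manganese)
  x1, x2, x3, x4, x5 ≥ 0.
The minimum-cost mix takes nothing from cast iron scrap, steel scrap — only scrap grade B, silicomanganese, ferrosilicon. The chromium, silicon, manganese requirements are met with equality.
Solving gives x1 = 1.787, x3 = 0.707, x5 = 1.426.
Total cost: 0.44·1.787 + 1.76·0.707 + 2.15·1.426 = 5.0965.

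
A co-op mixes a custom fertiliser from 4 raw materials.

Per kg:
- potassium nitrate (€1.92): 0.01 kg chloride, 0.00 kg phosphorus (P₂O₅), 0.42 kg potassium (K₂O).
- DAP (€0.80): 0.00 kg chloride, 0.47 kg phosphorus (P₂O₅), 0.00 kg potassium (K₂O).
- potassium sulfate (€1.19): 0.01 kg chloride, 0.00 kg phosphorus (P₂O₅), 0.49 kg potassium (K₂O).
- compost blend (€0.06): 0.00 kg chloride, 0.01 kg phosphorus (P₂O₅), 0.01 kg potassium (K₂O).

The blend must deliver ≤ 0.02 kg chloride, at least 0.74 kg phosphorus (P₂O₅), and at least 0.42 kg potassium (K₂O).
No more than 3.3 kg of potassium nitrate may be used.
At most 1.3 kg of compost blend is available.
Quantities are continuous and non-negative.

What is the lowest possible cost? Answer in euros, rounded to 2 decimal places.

Set it up as a linear program. Let x1 = kg of potassium nitrate, x2 = kg of DAP, x3 = kg of potassium sulfate, x4 = kg of compost blend.
min 1.92x1 + 0.8x2 + 1.19x3 + 0.06x4 subject to:
  0.01x1 + 0.01x3 ≤ 0.02   (chloride)
  0.47x2 + 0.01x4 ≥ 0.74   (phosphorus (P₂O₅))
  0.42x1 + 0.49x3 + 0.01x4 ≥ 0.42   (potassium (K₂O))
  x1 ≤ 3.3
  x4 ≤ 1.3
  x1, x2, x3, x4 ≥ 0.
The minimum-cost mix takes nothing from potassium nitrate, compost blend — only DAP, potassium sulfate. There the phosphorus (P₂O₅) and potassium (K₂O) constraints are tight.
That vertex is x2 = 1.574, x3 = 0.8571.
Hence cost = 0.8·1.574 + 1.19·0.8571 = €2.2791.

€2.28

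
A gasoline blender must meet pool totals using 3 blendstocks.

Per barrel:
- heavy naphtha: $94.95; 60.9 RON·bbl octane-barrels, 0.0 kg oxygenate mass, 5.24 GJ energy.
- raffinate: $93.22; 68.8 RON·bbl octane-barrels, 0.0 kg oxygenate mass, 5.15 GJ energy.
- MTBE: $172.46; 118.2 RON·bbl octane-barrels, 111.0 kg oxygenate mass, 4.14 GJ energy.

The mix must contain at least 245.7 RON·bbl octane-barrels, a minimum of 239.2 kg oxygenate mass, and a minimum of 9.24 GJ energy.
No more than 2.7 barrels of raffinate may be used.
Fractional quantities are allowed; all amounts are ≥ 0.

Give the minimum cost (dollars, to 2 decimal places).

$377.41

This is a linear program. Let x1 = barrels of heavy naphtha, x2 = barrels of raffinate, x3 = barrels of MTBE.
Minimise 94.95x1 + 93.22x2 + 172.46x3 with:
  60.9x1 + 68.8x2 + 118.2x3 ≥ 245.7   (octane-barrels)
  111x3 ≥ 239.2   (oxygenate mass)
  5.24x1 + 5.15x2 + 4.14x3 ≥ 9.24   (energy)
  x2 ≤ 2.7
  x1, x2, x3 ≥ 0.
At the optimum only raffinate, MTBE are positive (heavy naphtha = 0). Binding constraints: oxygenate mass and energy.
That vertex is x2 = 0.061842, x3 = 2.15495.
Hence cost = 93.22·0.061842 + 172.46·2.15495 = $377.4076.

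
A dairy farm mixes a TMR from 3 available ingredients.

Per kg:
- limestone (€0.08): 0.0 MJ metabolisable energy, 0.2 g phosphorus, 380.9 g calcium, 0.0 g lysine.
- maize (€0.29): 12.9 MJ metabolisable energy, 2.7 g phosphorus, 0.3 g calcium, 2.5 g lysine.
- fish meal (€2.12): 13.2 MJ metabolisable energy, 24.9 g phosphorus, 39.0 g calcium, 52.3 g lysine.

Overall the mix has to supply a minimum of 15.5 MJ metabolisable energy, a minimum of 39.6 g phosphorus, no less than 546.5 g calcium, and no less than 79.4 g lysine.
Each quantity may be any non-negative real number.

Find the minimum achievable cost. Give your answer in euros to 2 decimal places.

Let x1 = kg of limestone, x2 = kg of maize, x3 = kg of fish meal.
Minimize 0.08x1 + 0.29x2 + 2.12x3 s.t.:
  12.9x2 + 13.2x3 ≥ 15.5   (metabolisable energy)
  0.2x1 + 2.7x2 + 24.9x3 ≥ 39.6   (phosphorus)
  380.9x1 + 0.3x2 + 39x3 ≥ 546.5   (calcium)
  2.5x2 + 52.3x3 ≥ 79.4   (lysine)
  x1, x2, x3 ≥ 0.
The optimal basis is {limestone, fish meal}; maize drops out. The phosphorus and calcium requirements are met with equality.
So limestone = 1.273 kg, fish meal = 1.58 kg.
Cost = 0.08·1.273 + 2.12·1.58 = 3.4514.

€3.45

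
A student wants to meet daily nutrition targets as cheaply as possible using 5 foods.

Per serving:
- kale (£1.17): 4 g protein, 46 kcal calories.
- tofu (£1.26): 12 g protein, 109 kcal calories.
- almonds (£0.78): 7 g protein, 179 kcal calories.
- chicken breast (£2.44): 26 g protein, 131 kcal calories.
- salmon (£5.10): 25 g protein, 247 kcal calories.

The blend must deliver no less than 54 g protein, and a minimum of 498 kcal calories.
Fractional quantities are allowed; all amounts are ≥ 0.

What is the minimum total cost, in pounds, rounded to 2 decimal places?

£5.26

Treat it as an LP. Let x1 = servings of kale, x2 = servings of tofu, x3 = servings of almonds, x4 = servings of chicken breast, x5 = servings of salmon.
Minimize 1.17x1 + 1.26x2 + 0.78x3 + 2.44x4 + 5.1x5 s.t.:
  4x1 + 12x2 + 7x3 + 26x4 + 25x5 ≥ 54   (protein)
  46x1 + 109x2 + 179x3 + 131x4 + 247x5 ≥ 498   (calories)
  x1, x2, x3, x4, x5 ≥ 0.
At the optimum only almonds, chicken breast are positive (kale, tofu, salmon = 0). Binding constraints: protein and calories.
Optimal quantities: almonds = 1.572 servings, chicken breast = 1.654 servings.
Cost = 0.78·1.572 + 2.44·1.654 = 5.2619.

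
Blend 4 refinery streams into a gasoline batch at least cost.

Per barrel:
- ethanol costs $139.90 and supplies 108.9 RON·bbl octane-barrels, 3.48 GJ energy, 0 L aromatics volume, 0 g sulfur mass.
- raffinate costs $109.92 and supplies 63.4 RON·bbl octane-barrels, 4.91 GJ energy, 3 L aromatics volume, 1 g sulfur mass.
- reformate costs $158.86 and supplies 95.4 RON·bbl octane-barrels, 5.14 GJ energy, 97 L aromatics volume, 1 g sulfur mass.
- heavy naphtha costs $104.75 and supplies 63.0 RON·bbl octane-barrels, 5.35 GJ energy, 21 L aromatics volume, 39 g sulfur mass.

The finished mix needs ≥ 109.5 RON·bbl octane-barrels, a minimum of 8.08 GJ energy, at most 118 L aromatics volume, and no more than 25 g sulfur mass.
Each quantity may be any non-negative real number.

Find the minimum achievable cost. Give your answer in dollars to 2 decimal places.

$180.25

Let x1 = barrels of ethanol, x2 = barrels of raffinate, x3 = barrels of reformate, x4 = barrels of heavy naphtha.
Minimise 139.9x1 + 109.92x2 + 158.86x3 + 104.75x4 subject to:
  108.9x1 + 63.4x2 + 95.4x3 + 63x4 ≥ 109.5   (octane-barrels)
  3.48x1 + 4.91x2 + 5.14x3 + 5.35x4 ≥ 8.08   (energy)
  3x2 + 97x3 + 21x4 ≤ 118   (aromatics volume)
  1x2 + 1x3 + 39x4 ≤ 25   (sulfur mass)
  x1, x2, x3, x4 ≥ 0.
The minimum-cost mix takes nothing from reformate — only ethanol, raffinate, heavy naphtha. There the octane-barrels, energy, sulfur mass constraints are tight.
Solving gives x1 = 0.13961, x2 = 0.87258, x4 = 0.61865.
Hence cost = 139.9·0.13961 + 109.92·0.87258 + 104.75·0.61865 = $180.2490.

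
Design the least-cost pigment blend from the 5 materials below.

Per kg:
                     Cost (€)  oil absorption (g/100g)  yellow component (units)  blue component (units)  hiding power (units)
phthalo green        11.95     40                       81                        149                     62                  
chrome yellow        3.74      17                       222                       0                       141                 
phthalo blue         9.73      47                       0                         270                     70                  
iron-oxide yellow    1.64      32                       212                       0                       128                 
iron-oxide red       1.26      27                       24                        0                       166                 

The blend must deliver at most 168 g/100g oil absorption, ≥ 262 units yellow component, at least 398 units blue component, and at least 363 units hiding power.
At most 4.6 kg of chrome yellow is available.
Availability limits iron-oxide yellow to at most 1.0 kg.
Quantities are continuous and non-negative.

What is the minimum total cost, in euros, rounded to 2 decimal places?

Let x1 = kg of phthalo green, x2 = kg of chrome yellow, x3 = kg of phthalo blue, x4 = kg of iron-oxide yellow, x5 = kg of iron-oxide red.
Minimise 11.95x1 + 3.74x2 + 9.73x3 + 1.64x4 + 1.26x5 s.t.:
  40x1 + 17x2 + 47x3 + 32x4 + 27x5 ≤ 168   (oil absorption)
  81x1 + 222x2 + 212x4 + 24x5 ≥ 262   (yellow component)
  149x1 + 270x3 ≥ 398   (blue component)
  62x1 + 141x2 + 70x3 + 128x4 + 166x5 ≥ 363   (hiding power)
  x2 ≤ 4.6
  x4 ≤ 1
  x1, x2, x3, x4, x5 ≥ 0.
At the optimum only chrome yellow, phthalo blue, iron-oxide yellow, iron-oxide red are positive (phthalo green = 0). The yellow component, blue component, hiding power, the iron-oxide yellow cap requirements are met with equality.
Optimal quantities: chrome yellow = 0.1535 kg, phthalo blue = 1.474 kg, iron-oxide yellow = 1 kg, iron-oxide red = 0.6637 kg.
Cost = 3.74·0.1535 + 9.73·1.474 + 1.64·1 + 1.26·0.6637 = 17.3924.

€17.39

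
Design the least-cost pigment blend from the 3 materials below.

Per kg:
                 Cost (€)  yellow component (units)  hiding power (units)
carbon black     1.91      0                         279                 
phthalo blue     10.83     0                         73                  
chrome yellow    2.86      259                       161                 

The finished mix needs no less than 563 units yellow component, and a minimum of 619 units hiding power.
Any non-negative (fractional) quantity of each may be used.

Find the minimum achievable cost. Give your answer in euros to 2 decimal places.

€8.06

Let x1 = kg of carbon black, x2 = kg of phthalo blue, x3 = kg of chrome yellow.
Minimize 1.91x1 + 10.83x2 + 2.86x3 subject to:
  259x3 ≥ 563   (yellow component)
  279x1 + 73x2 + 161x3 ≥ 619   (hiding power)
  x1, x2, x3 ≥ 0.
The minimum-cost mix takes nothing from phthalo blue — only carbon black, chrome yellow. There the yellow component and hiding power constraints are tight.
Optimal quantities: carbon black = 0.9643 kg, chrome yellow = 2.174 kg.
Total cost: 1.91·0.9643 + 2.86·2.174 = 8.0595.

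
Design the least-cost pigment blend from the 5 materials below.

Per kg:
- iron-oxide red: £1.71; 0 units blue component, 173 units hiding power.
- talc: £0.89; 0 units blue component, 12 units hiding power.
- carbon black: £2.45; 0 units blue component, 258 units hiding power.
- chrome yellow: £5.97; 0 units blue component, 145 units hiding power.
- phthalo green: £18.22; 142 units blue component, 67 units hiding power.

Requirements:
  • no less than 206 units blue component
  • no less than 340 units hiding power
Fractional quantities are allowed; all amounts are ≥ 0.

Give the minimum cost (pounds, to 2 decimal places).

Let x1 = kg of iron-oxide red, x2 = kg of talc, x3 = kg of carbon black, x4 = kg of chrome yellow, x5 = kg of phthalo green.
Minimize 1.71x1 + 0.89x2 + 2.45x3 + 5.97x4 + 18.22x5 s.t.:
  142x5 ≥ 206   (blue component)
  173x1 + 12x2 + 258x3 + 145x4 + 67x5 ≥ 340   (hiding power)
  x1, x2, x3, x4, x5 ≥ 0.
The optimal basis is {carbon black, phthalo green}; iron-oxide red, talc, chrome yellow drop out. The blue component and hiding power requirements are met with equality.
So carbon black = 0.9411 kg, phthalo green = 1.451 kg.
Total cost: 2.45·0.9411 + 18.22·1.451 = 28.7429.

£28.74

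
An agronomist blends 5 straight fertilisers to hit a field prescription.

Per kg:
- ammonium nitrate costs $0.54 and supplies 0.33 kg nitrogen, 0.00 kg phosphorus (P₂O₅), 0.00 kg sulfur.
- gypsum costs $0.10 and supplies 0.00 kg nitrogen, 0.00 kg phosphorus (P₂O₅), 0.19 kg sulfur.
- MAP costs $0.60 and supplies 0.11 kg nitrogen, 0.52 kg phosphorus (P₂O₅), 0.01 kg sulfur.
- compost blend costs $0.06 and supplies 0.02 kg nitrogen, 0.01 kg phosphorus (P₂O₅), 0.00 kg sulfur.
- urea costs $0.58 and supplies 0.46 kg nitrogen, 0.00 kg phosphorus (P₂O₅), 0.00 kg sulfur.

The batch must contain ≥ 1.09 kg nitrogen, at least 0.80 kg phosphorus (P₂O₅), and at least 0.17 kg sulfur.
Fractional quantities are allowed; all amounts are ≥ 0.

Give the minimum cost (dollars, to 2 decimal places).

$2.17

Let x1 = kg of ammonium nitrate, x2 = kg of gypsum, x3 = kg of MAP, x4 = kg of compost blend, x5 = kg of urea.
Minimise 0.54x1 + 0.1x2 + 0.6x3 + 0.06x4 + 0.58x5 subject to:
  0.33x1 + 0.11x3 + 0.02x4 + 0.46x5 ≥ 1.09   (nitrogen)
  0.52x3 + 0.01x4 ≥ 0.8   (phosphorus (P₂O₅))
  0.19x2 + 0.01x3 ≥ 0.17   (sulfur)
  x1, x2, x3, x4, x5 ≥ 0.
The cheapest feasible vertex uses only gypsum, MAP, urea; ammonium nitrate, compost blend are not used. There the nitrogen, phosphorus (P₂O₅), sulfur constraints are tight.
That vertex is x2 = 0.8138, x3 = 1.538, x5 = 2.002.
Hence cost = 0.1·0.8138 + 0.6·1.538 + 0.58·2.002 = $2.1653.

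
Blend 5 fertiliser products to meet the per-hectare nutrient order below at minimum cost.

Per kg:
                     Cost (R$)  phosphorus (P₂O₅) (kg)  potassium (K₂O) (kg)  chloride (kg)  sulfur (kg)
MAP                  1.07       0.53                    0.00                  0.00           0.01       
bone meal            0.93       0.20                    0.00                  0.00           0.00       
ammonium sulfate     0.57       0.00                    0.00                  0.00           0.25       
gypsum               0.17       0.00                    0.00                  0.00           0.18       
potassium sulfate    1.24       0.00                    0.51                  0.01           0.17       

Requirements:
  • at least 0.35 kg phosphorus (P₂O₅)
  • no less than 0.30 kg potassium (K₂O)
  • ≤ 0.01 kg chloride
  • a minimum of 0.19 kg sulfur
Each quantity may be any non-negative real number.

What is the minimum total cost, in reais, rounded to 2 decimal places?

R$1.51

Set it up as a linear program. Let x1 = kg of MAP, x2 = kg of bone meal, x3 = kg of ammonium sulfate, x4 = kg of gypsum, x5 = kg of potassium sulfate.
Minimise 1.07x1 + 0.93x2 + 0.57x3 + 0.17x4 + 1.24x5 with:
  0.53x1 + 0.2x2 ≥ 0.35   (phosphorus (P₂O₅))
  0.51x5 ≥ 0.3   (potassium (K₂O))
  0.01x5 ≤ 0.01   (chloride)
  0.01x1 + 0.25x3 + 0.18x4 + 0.17x5 ≥ 0.19   (sulfur)
  x1, x2, x3, x4, x5 ≥ 0.
The minimum-cost mix takes nothing from bone meal, ammonium sulfate — only MAP, gypsum, potassium sulfate. There the phosphorus (P₂O₅), potassium (K₂O), sulfur constraints are tight.
So MAP = 0.6604 kg, gypsum = 0.4633 kg, potassium sulfate = 0.5882 kg.
Total cost: 1.07·0.6604 + 0.17·0.4633 + 1.24·0.5882 = 1.5148.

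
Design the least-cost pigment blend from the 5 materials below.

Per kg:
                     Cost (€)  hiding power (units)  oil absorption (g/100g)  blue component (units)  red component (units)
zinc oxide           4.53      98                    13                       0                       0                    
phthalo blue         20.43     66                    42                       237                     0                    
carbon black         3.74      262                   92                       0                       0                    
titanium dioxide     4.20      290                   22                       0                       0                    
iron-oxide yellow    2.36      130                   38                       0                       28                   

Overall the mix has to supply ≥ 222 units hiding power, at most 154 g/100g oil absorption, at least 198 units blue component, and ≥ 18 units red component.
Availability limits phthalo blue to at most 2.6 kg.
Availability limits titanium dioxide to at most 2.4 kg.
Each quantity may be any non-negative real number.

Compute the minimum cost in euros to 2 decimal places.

Treat it as an LP. Let x1 = kg of zinc oxide, x2 = kg of phthalo blue, x3 = kg of carbon black, x4 = kg of titanium dioxide, x5 = kg of iron-oxide yellow.
min 4.53x1 + 20.43x2 + 3.74x3 + 4.2x4 + 2.36x5 with:
  98x1 + 66x2 + 262x3 + 290x4 + 130x5 ≥ 222   (hiding power)
  13x1 + 42x2 + 92x3 + 22x4 + 38x5 ≤ 154   (oil absorption)
  237x2 ≥ 198   (blue component)
  28x5 ≥ 18   (red component)
  x2 ≤ 2.6
  x4 ≤ 2.4
  x1, x2, x3, x4, x5 ≥ 0.
The optimal basis is {phthalo blue, carbon black, iron-oxide yellow}; zinc oxide, titanium dioxide drop out. Binding constraints: hiding power, blue component, red component.
That vertex is x2 = 0.8354, x3 = 0.3179, x5 = 0.6429.
Objective = 20.43·0.8354 + 3.74·0.3179 + 2.36·0.6429 = 19.7734.

€19.77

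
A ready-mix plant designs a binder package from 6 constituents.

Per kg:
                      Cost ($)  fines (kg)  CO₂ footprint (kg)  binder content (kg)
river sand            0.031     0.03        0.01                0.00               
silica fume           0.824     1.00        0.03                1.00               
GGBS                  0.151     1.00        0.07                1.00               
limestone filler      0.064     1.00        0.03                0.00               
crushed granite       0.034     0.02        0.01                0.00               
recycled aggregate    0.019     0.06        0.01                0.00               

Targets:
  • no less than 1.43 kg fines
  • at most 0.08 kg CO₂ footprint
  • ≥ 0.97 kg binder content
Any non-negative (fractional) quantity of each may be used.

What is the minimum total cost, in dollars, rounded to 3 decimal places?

$0.205

This is a linear program. Let x1 = kg of river sand, x2 = kg of silica fume, x3 = kg of GGBS, x4 = kg of limestone filler, x5 = kg of crushed granite, x6 = kg of recycled aggregate.
min 0.031x1 + 0.824x2 + 0.151x3 + 0.064x4 + 0.034x5 + 0.019x6 subject to:
  0.03x1 + 1x2 + 1x3 + 1x4 + 0.02x5 + 0.06x6 ≥ 1.43   (fines)
  0.01x1 + 0.03x2 + 0.07x3 + 0.03x4 + 0.01x5 + 0.01x6 ≤ 0.08   (CO₂ footprint)
  1x2 + 1x3 ≥ 0.97   (binder content)
  x1, x2, x3, x4, x5, x6 ≥ 0.
The cheapest feasible vertex uses only silica fume, GGBS, limestone filler; river sand, crushed granite, recycled aggregate are not used. There the fines, CO₂ footprint, binder content constraints are tight.
Optimal quantities: silica fume = 0.0425 kg, GGBS = 0.9275 kg, limestone filler = 0.46 kg.
Objective = 0.824·0.0425 + 0.151·0.9275 + 0.064·0.46 = 0.20451.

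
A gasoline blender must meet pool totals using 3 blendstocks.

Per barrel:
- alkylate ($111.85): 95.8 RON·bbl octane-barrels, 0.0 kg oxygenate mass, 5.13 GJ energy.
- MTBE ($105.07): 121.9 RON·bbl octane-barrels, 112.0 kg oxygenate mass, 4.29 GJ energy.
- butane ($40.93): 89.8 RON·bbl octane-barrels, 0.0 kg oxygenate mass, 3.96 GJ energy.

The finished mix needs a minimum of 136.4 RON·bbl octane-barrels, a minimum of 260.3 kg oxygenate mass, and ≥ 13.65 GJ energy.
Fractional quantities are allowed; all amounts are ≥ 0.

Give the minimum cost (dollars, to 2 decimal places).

$282.23

This is a linear program. Let x1 = barrels of alkylate, x2 = barrels of MTBE, x3 = barrels of butane.
min 111.85x1 + 105.07x2 + 40.93x3 s.t.:
  95.8x1 + 121.9x2 + 89.8x3 ≥ 136.4   (octane-barrels)
  112x2 ≥ 260.3   (oxygenate mass)
  5.13x1 + 4.29x2 + 3.96x3 ≥ 13.65   (energy)
  x1, x2, x3 ≥ 0.
At the optimum only MTBE, butane are positive (alkylate = 0). Binding constraints: oxygenate mass and energy.
Solving gives x2 = 2.32411, x3 = 0.929187.
Total cost: 105.07·2.32411 + 40.93·0.929187 = 282.2259.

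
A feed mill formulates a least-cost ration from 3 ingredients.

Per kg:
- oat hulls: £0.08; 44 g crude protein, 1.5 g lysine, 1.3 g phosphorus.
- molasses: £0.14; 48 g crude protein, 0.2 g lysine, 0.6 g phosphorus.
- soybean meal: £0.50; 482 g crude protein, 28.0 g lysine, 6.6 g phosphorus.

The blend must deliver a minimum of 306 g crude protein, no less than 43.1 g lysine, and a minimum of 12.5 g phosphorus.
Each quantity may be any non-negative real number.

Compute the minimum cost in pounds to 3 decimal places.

Treat it as an LP. Let x1 = kg of oat hulls, x2 = kg of molasses, x3 = kg of soybean meal.
min 0.08x1 + 0.14x2 + 0.5x3 with:
  44x1 + 48x2 + 482x3 ≥ 306   (crude protein)
  1.5x1 + 0.2x2 + 28x3 ≥ 43.1   (lysine)
  1.3x1 + 0.6x2 + 6.6x3 ≥ 12.5   (phosphorus)
  x1, x2, x3 ≥ 0.
The cheapest feasible vertex uses only oat hulls, soybean meal; molasses is not used. Binding constraints: lysine and phosphorus.
Solving gives x1 = 2.473, x3 = 1.407.
Cost = 0.08·2.473 + 0.5·1.407 = 0.90134.

£0.901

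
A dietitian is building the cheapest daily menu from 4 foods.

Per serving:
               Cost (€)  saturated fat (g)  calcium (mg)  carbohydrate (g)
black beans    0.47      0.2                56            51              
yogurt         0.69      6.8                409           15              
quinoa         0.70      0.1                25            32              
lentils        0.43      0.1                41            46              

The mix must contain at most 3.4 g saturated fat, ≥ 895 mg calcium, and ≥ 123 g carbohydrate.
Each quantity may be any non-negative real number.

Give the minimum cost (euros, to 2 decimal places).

€7.41

Treat it as an LP. Let x1 = servings of black beans, x2 = servings of yogurt, x3 = servings of quinoa, x4 = servings of lentils.
Minimize 0.47x1 + 0.69x2 + 0.7x3 + 0.43x4 s.t.:
  0.2x1 + 6.8x2 + 0.1x3 + 0.1x4 ≤ 3.4   (saturated fat)
  56x1 + 409x2 + 25x3 + 41x4 ≥ 895   (calcium)
  51x1 + 15x2 + 32x3 + 46x4 ≥ 123   (carbohydrate)
  x1, x2, x3, x4 ≥ 0.
The minimum-cost mix takes nothing from quinoa, lentils — only black beans, yogurt. Binding constraints: saturated fat and calcium.
So black beans = 15.7 servings, yogurt = 0.03813 servings.
Total cost: 0.47·15.7 + 0.69·0.03813 = 7.4053.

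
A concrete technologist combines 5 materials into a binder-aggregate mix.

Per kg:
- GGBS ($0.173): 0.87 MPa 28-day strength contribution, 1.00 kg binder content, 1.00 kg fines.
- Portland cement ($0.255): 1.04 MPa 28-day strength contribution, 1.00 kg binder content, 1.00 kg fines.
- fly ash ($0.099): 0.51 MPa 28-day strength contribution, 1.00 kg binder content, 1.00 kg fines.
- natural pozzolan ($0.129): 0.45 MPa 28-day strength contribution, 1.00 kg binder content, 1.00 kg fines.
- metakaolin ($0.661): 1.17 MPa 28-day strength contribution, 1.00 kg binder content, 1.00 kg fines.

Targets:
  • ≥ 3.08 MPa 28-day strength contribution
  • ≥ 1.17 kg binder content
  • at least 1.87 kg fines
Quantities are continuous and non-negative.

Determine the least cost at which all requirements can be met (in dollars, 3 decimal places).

$0.598

Let x1 = kg of GGBS, x2 = kg of Portland cement, x3 = kg of fly ash, x4 = kg of natural pozzolan, x5 = kg of metakaolin.
Minimize 0.173x1 + 0.255x2 + 0.099x3 + 0.129x4 + 0.661x5 with:
  0.87x1 + 1.04x2 + 0.51x3 + 0.45x4 + 1.17x5 ≥ 3.08   (28-day strength contribution)
  1x1 + 1x2 + 1x3 + 1x4 + 1x5 ≥ 1.17   (binder content)
  1x1 + 1x2 + 1x3 + 1x4 + 1x5 ≥ 1.87   (fines)
  x1, x2, x3, x4, x5 ≥ 0.
The optimal basis is {fly ash}; GGBS, Portland cement, natural pozzolan, metakaolin drop out. The 28-day strength contribution requirement is met with equality.
That vertex is x3 = 6.039.
Objective = 0.099·6.039 = 0.59786.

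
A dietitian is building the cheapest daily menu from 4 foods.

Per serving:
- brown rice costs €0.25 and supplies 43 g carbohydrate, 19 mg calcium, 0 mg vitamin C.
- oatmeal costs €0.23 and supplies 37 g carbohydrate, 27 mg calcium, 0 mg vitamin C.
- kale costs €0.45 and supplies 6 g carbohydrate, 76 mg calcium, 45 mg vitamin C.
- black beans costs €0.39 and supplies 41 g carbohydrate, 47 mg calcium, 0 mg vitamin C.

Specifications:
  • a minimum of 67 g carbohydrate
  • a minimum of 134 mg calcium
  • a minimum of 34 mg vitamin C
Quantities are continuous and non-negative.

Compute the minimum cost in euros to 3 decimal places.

€0.907

Set it up as a linear program. Let x1 = servings of brown rice, x2 = servings of oatmeal, x3 = servings of kale, x4 = servings of black beans.
Minimise 0.25x1 + 0.23x2 + 0.45x3 + 0.39x4 with:
  43x1 + 37x2 + 6x3 + 41x4 ≥ 67   (carbohydrate)
  19x1 + 27x2 + 76x3 + 47x4 ≥ 134   (calcium)
  45x3 ≥ 34   (vitamin C)
  x1, x2, x3, x4 ≥ 0.
The cheapest feasible vertex uses only oatmeal, kale; brown rice, black beans are not used. Binding constraints: carbohydrate and calcium.
That vertex is x2 = 1.618, x3 = 1.188.
Total cost: 0.23·1.618 + 0.45·1.188 = 0.90674.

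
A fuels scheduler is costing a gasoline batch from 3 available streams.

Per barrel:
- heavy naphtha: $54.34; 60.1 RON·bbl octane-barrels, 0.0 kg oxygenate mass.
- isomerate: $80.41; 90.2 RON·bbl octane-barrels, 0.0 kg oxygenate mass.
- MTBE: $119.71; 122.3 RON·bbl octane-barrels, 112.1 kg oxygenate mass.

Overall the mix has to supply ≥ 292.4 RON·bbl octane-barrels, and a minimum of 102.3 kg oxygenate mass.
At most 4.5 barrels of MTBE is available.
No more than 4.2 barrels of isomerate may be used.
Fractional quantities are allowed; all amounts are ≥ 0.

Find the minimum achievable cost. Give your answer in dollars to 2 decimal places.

$270.41

Treat it as an LP. Let x1 = barrels of heavy naphtha, x2 = barrels of isomerate, x3 = barrels of MTBE.
min 54.34x1 + 80.41x2 + 119.71x3 with:
  60.1x1 + 90.2x2 + 122.3x3 ≥ 292.4   (octane-barrels)
  112.1x3 ≥ 102.3   (oxygenate mass)
  x3 ≤ 4.5
  x2 ≤ 4.2
  x1, x2, x3 ≥ 0.
At the optimum only isomerate, MTBE are positive (heavy naphtha = 0). There the octane-barrels and oxygenate mass constraints are tight.
Solving gives x2 = 2.0043, x3 = 0.91258.
Objective = 80.41·2.0043 + 119.71·0.91258 = 270.4107.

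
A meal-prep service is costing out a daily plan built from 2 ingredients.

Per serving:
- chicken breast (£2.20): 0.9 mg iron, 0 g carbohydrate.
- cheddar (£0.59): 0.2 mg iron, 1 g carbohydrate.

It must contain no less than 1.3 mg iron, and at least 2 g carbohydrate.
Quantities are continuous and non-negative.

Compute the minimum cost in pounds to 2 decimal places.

£3.38

This is a linear program. Let x1 = servings of chicken breast, x2 = servings of cheddar.
Minimise 2.2x1 + 0.59x2 s.t.:
  0.9x1 + 0.2x2 ≥ 1.3   (iron)
  1x2 ≥ 2   (carbohydrate)
  x1, x2 ≥ 0.
Both inputs are positive at the optimum. There the iron and carbohydrate constraints are tight.
So chicken breast = 1 serving, cheddar = 2 servings.
Objective = 2.2·1 + 0.59·2 = 3.3800.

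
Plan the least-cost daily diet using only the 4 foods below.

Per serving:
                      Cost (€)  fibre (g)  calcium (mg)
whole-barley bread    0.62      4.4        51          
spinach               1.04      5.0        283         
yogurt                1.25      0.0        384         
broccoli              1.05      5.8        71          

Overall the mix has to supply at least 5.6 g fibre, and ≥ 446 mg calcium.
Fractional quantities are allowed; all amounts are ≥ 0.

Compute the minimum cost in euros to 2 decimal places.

€1.58

Treat it as an LP. Let x1 = servings of whole-barley bread, x2 = servings of spinach, x3 = servings of yogurt, x4 = servings of broccoli.
min 0.62x1 + 1.04x2 + 1.25x3 + 1.05x4 with:
  4.4x1 + 5x2 + 5.8x4 ≥ 5.6   (fibre)
  51x1 + 283x2 + 384x3 + 71x4 ≥ 446   (calcium)
  x1, x2, x3, x4 ≥ 0.
The minimum-cost mix takes nothing from whole-barley bread, broccoli — only spinach, yogurt. There the fibre and calcium constraints are tight.
Solving gives x2 = 1.12, x3 = 0.336.
Cost = 1.04·1.12 + 1.25·0.336 = 1.5848.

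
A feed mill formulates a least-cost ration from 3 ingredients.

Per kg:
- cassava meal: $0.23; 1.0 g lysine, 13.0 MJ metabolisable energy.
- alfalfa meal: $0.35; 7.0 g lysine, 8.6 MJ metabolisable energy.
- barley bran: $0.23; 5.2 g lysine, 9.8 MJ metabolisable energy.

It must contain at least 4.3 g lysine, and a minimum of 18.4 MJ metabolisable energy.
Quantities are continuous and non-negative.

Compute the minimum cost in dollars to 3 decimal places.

$0.362

This is a linear program. Let x1 = kg of cassava meal, x2 = kg of alfalfa meal, x3 = kg of barley bran.
Minimize 0.23x1 + 0.35x2 + 0.23x3 with:
  1x1 + 7x2 + 5.2x3 ≥ 4.3   (lysine)
  13x1 + 8.6x2 + 9.8x3 ≥ 18.4   (metabolisable energy)
  x1, x2, x3 ≥ 0.
At the optimum only cassava meal, barley bran are positive (alfalfa meal = 0). Binding constraints: lysine and metabolisable energy.
So cassava meal = 0.9263 kg, barley bran = 0.6488 kg.
Objective = 0.23·0.9263 + 0.23·0.6488 = 0.36227.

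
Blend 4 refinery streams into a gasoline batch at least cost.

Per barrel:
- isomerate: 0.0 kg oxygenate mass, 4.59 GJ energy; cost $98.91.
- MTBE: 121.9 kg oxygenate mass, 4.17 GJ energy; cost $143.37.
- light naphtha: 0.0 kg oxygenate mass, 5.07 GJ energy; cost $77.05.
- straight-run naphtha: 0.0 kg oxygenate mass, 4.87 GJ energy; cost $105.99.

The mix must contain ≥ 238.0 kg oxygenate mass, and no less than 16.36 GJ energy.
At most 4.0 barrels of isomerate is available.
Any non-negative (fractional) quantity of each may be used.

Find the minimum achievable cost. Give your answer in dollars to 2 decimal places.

$404.82

Let x1 = barrels of isomerate, x2 = barrels of MTBE, x3 = barrels of light naphtha, x4 = barrels of straight-run naphtha.
Minimise 98.91x1 + 143.37x2 + 77.05x3 + 105.99x4 subject to:
  121.9x2 ≥ 238   (oxygenate mass)
  4.59x1 + 4.17x2 + 5.07x3 + 4.87x4 ≥ 16.36   (energy)
  x1 ≤ 4
  x1, x2, x3, x4 ≥ 0.
The minimum-cost mix takes nothing from isomerate, straight-run naphtha — only MTBE, light naphtha. The oxygenate mass and energy requirements are met with equality.
That vertex is x2 = 1.95242, x3 = 1.62099.
Cost = 143.37·1.95242 + 77.05·1.62099 = 404.8157.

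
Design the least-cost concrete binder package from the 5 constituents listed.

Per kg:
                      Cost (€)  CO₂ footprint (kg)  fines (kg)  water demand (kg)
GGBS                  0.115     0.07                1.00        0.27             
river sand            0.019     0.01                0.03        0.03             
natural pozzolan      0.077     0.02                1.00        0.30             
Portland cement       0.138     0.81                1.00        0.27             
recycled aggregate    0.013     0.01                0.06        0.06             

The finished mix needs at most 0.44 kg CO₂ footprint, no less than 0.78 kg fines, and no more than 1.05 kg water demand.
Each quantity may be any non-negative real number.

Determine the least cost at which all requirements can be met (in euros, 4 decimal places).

€0.0601

Let x1 = kg of GGBS, x2 = kg of river sand, x3 = kg of natural pozzolan, x4 = kg of Portland cement, x5 = kg of recycled aggregate.
Minimise 0.115x1 + 0.019x2 + 0.077x3 + 0.138x4 + 0.013x5 with:
  0.07x1 + 0.01x2 + 0.02x3 + 0.81x4 + 0.01x5 ≤ 0.44   (CO₂ footprint)
  1x1 + 0.03x2 + 1x3 + 1x4 + 0.06x5 ≥ 0.78   (fines)
  0.27x1 + 0.03x2 + 0.3x3 + 0.27x4 + 0.06x5 ≤ 1.05   (water demand)
  x1, x2, x3, x4, x5 ≥ 0.
The optimal basis is {natural pozzolan}; GGBS, river sand, Portland cement, recycled aggregate drop out. The fines requirement is met with equality.
Optimal quantities: natural pozzolan = 0.78 kg.
Cost = 0.077·0.78 = 0.060060.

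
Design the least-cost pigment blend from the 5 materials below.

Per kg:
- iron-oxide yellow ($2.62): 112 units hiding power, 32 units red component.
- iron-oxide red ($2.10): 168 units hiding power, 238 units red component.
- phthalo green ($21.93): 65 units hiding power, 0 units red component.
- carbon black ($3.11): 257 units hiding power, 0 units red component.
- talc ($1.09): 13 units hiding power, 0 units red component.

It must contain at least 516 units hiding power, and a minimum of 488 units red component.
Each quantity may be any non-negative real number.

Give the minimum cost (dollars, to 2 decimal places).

$6.38

Let x1 = kg of iron-oxide yellow, x2 = kg of iron-oxide red, x3 = kg of phthalo green, x4 = kg of carbon black, x5 = kg of talc.
Minimize 2.62x1 + 2.1x2 + 21.93x3 + 3.11x4 + 1.09x5 subject to:
  112x1 + 168x2 + 65x3 + 257x4 + 13x5 ≥ 516   (hiding power)
  32x1 + 238x2 ≥ 488   (red component)
  x1, x2, x3, x4, x5 ≥ 0.
The minimum-cost mix takes nothing from iron-oxide yellow, phthalo green, talc — only iron-oxide red, carbon black. Binding constraints: hiding power and red component.
Optimal quantities: iron-oxide red = 2.05 kg, carbon black = 0.6674 kg.
Objective = 2.1·2.05 + 3.11·0.6674 = 6.3806.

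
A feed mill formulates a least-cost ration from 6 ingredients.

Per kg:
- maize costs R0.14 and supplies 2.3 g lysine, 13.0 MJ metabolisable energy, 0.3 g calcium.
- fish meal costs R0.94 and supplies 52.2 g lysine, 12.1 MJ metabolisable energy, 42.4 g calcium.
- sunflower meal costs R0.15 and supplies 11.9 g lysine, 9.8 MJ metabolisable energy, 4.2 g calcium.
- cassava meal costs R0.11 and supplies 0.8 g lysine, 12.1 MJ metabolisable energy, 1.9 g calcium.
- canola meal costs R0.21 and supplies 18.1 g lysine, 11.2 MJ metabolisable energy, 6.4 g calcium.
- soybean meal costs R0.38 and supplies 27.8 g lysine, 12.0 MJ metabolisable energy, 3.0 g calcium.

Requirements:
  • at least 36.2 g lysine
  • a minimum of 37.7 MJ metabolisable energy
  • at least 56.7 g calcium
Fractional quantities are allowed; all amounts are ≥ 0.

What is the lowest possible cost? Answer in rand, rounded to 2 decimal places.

Let x1 = kg of maize, x2 = kg of fish meal, x3 = kg of sunflower meal, x4 = kg of cassava meal, x5 = kg of canola meal, x6 = kg of soybean meal.
min 0.14x1 + 0.94x2 + 0.15x3 + 0.11x4 + 0.21x5 + 0.38x6 s.t.:
  2.3x1 + 52.2x2 + 11.9x3 + 0.8x4 + 18.1x5 + 27.8x6 ≥ 36.2   (lysine)
  13x1 + 12.1x2 + 9.8x3 + 12.1x4 + 11.2x5 + 12x6 ≥ 37.7   (metabolisable energy)
  0.3x1 + 42.4x2 + 4.2x3 + 1.9x4 + 6.4x5 + 3x6 ≥ 56.7   (calcium)
  x1, x2, x3, x4, x5, x6 ≥ 0.
The minimum-cost mix takes nothing from maize, sunflower meal, canola meal, soybean meal — only fish meal, cassava meal. Binding constraints: metabolisable energy and calcium.
Optimal quantities: fish meal = 1.254 kg, cassava meal = 1.862 kg.
Hence cost = 0.94·1.254 + 0.11·1.862 = R1.3836.

R1.38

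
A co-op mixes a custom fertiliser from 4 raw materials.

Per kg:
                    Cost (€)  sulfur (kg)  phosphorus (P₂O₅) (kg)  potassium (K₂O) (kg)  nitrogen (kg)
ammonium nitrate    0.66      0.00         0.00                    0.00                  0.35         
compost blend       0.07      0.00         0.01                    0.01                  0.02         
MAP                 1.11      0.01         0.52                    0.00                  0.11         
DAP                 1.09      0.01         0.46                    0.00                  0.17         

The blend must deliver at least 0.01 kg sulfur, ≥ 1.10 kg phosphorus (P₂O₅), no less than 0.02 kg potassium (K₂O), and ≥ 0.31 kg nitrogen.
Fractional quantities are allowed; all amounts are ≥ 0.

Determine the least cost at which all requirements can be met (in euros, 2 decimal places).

Treat it as an LP. Let x1 = kg of ammonium nitrate, x2 = kg of compost blend, x3 = kg of MAP, x4 = kg of DAP.
min 0.66x1 + 0.07x2 + 1.11x3 + 1.09x4 s.t.:
  0.01x3 + 0.01x4 ≥ 0.01   (sulfur)
  0.01x2 + 0.52x3 + 0.46x4 ≥ 1.1   (phosphorus (P₂O₅))
  0.01x2 ≥ 0.02   (potassium (K₂O))
  0.35x1 + 0.02x2 + 0.11x3 + 0.17x4 ≥ 0.31   (nitrogen)
  x1, x2, x3, x4 ≥ 0.
At the optimum only compost blend, MAP, DAP are positive (ammonium nitrate = 0). There the phosphorus (P₂O₅), potassium (K₂O), nitrogen constraints are tight.
Solving gives x2 = 2, x3 = 1.571, x4 = 0.5714.
Hence cost = 0.07·2 + 1.11·1.571 + 1.09·0.5714 = €2.5066.

€2.51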